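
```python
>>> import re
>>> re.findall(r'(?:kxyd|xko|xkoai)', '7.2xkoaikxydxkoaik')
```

['xko', 'kxyd', 'xko']

Alternation isn't longest-match — the leftmost alternative that fits at this position is chosen.
No capturing groups, so `findall` returns the 3 full match strings.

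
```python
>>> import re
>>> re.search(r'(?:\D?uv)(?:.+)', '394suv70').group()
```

'suv70'

The pattern matches optionally a non-digit, then the literal 'uv' (non-capturing group); then one or more of any character (non-capturing group).
`search` walks the string left to right and returns the first match it finds.
The match spans [3:8] → 'suv70'.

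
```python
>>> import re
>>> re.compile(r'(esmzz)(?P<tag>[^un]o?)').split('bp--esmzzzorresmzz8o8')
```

['bp--', 'esmzz', 'zo', 'rr', 'esmzz', '8o', '8']

The pattern matches the literal 'es', then the literal 'mzz' (captured); then any character except [un], then optionally a literal 'o' (captured as 'tag').
Matches to split on: at [4:11] → 'esmzzzo'; at [13:20] → 'esmzz8o'.
Because the pattern has a capturing group, `split` also inserts each captured text between the pieces.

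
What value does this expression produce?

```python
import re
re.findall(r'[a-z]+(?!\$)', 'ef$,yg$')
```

['e', 'y']

A negative assertion filters positions out without eating any characters.
Scanning left to right: at [0:1] → 'e'; at [4:5] → 'y'.
`findall` yields the raw match text (2 of them) because the pattern has no groups.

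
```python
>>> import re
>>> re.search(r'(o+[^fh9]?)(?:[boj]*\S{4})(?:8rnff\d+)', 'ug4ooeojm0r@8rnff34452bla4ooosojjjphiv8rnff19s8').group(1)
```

The pattern matches one or more of the literal 'o', then optionally any character except [fh9] (captured); then zero or more of one of [boj], then exactly 4 of a non-whitespace character (non-capturing group); then the literal '8rn', then the literal 'ff', then one or more of a digit (non-capturing group).
`re.search` tries every starting position until one works.
The match spans [3:22] → 'ooeojm0r@8rnff34452'.
Captured: group 1 = 'ooe'.

'ooe'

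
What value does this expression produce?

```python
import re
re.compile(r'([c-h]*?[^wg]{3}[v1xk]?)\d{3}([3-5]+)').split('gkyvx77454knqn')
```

Because the pattern has a capturing group, `split` also inserts each captured text between the pieces.

['', 'gkyvx', '54', 'knqn']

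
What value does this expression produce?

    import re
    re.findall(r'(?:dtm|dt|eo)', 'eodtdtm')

Alternation isn't longest-match — the leftmost alternative that fits at this position is chosen.
Scanning left to right: at [0:2] → 'eo'; at [2:4] → 'dt'; at [4:7] → 'dtm'.
Since nothing is captured, `findall` lists the 3 matched substrings directly.

['eo', 'dt', 'dtm']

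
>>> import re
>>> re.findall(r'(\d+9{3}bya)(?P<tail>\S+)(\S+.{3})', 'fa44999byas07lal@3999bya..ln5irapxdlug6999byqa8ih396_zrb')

[('44999bya', 's07lal@3999bya..ln5irapxdlug6999byqa8ih396', '_zrb')]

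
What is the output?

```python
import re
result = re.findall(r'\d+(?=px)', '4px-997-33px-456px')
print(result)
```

The `(?=…)`/`(?<=…)` assertion just peeks at neighbouring text; it doesn't advance the match position.
Since nothing is captured, `findall` lists the 3 matched substrings directly.

['4', '33', '456']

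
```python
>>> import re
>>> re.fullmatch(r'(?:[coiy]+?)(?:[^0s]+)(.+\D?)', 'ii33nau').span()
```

(0, 7)

This matches one or more of one of [coiy] (lazy) (non-capturing group); then one or more of any character except [0s] (non-capturing group); then one or more of any character, then optionally a non-digit (captured).
For `fullmatch`, every character of the input must be accounted for by the pattern.
The match spans [0:7] → 'ii33nau'.
Captured: group 1 = 'u'.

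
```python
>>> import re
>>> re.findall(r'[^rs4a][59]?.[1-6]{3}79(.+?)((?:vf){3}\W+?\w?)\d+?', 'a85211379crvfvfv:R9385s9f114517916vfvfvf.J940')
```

`findall` packs the 2 group values into a tuple for every match.

[('crvfvfv:R9385s9f114517916', 'vfvfvf.J')]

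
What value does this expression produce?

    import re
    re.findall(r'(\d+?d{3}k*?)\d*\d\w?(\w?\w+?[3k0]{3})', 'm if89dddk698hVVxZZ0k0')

[('89dddk', 'VVxZZ0k0')]

Pattern: one or more of a digit (lazy), then exactly 3 of the literal 'd', then zero or more of a literal 'k' (lazy) (captured); then zero or more of a digit, then a digit; then optionally a word character; then optionally a word character, then one or more of a word character (lazy), then exactly 3 of one of [3k0] (captured).
Matches: at [4:22] match '89dddk698hVVxZZ0k0', groups = ('89dddk', 'VVxZZ0k0').
2 groups means the one result is a tuple of 2 captured strings — 1 here.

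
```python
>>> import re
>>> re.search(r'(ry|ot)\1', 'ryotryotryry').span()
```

(8, 12)

`\1` has to match the exact text group 1 already captured.
The match spans [8:12] → 'ryry'.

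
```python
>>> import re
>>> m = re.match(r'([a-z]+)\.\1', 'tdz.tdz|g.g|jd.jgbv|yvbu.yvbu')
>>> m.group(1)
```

'tdz'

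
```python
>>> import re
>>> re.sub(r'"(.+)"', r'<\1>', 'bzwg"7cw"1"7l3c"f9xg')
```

'bzwg<7cw"1"7l3c>f9xg'

Matches: at [4:16] → '"7cw"1"7l3c"'.
Each match is replaced using the text its own group 1 captured.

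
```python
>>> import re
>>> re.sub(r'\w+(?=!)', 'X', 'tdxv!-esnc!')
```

The `(?=…)`/`(?<=…)` assertion just peeks at neighbouring text; it doesn't advance the match position.
`sub` substitutes 'X' at each match site.

'X!-X!'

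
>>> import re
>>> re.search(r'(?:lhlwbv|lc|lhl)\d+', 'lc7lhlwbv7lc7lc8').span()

(0, 3)

The match spans [0:3] → 'lc7'.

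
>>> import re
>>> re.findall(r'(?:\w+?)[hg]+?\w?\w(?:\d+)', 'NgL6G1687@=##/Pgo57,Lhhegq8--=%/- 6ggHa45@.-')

['NgL6', 'Pgo57', 'Lhhegq8', '6ggHa45']

This matches one or more of a word character (lazy) (non-capturing group); then one or more of one of [hg] (lazy), then optionally a word character, then a word character; then one or more of a digit (non-capturing group).
With no groups in the pattern, `findall` gives back each whole match — 4 here.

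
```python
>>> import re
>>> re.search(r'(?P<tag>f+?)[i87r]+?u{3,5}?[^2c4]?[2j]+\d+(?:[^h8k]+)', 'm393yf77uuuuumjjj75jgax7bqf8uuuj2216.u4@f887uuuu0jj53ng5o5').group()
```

'f77uuuuumjjj75jgax7bqf'

This matches one or more of a literal 'f' (lazy) (captured as 'tag'); then one or more of one of [i87r] (lazy), then 3 to 5 of the literal 'u' (lazy); then optionally any character except [2c4], then one or more of one of [2j], then one or more of a digit; then one or more of any character except [h8k] (non-capturing group).
`re.search` tries every starting position until one works.
The match spans [5:27] → 'f77uuuuumjjj75jgax7bqf'.
Captured: group 1 = 'f'.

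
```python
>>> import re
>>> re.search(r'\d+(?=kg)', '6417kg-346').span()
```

(0, 4)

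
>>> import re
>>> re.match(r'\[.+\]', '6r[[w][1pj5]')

None

`re.match` only tries the pattern at the start of the string.
Here the pattern fails at index 0, so the call returns None.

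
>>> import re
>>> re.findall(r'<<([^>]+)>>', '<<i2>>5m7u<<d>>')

['i2', 'd']

Matches: at [0:6] match '<<i2>>', group 1 = 'i2'; at [10:15] match '<<d>>', group 1 = 'd'.
`findall` collects group 1 from each match (2 total).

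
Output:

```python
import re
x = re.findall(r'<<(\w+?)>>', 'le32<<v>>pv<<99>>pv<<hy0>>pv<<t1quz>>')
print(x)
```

Walking the string: at [4:9] match '<<v>>', group 1 = 'v'; at [11:17] match '<<99>>', group 1 = '99'; at [19:26] match '<<hy0>>', group 1 = 'hy0'; at [28:37] match '<<t1quz>>', group 1 = 't1quz'.
One capturing group, so `findall` returns just the captured substring from each match — 4 in all.

['v', '99', 'hy0', 't1quz']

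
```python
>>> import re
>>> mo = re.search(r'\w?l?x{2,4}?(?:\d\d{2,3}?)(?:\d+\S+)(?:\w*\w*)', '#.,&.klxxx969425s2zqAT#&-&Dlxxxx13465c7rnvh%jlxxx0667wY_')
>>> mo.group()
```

'klxxx969425s2zqAT#&-&Dlxxxx13465c7rnvh%jlxxx0667wY_'

This matches optionally a word character, then optionally the literal 'l'; then 2 to 4 of a literal 'x' (lazy); then a digit, then 2 to 3 of a digit (lazy) (non-capturing group); then one or more of a digit, then one or more of a non-whitespace character (non-capturing group); then zero or more of a word character, then zero or more of a word character (non-capturing group).
`re.search` scans for the first position where the pattern succeeds.
The match spans [5:56] → 'klxxx969425s2zqAT#&-&Dlxxxx13465c7rnvh%jlxxx0667wY_'.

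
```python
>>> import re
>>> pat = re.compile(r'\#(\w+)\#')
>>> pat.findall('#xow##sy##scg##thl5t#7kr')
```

Matches: at [0:5] match '#xow#', group 1 = 'xow'; at [5:9] match '#sy#', group 1 = 'sy'; at [9:14] match '#scg#', group 1 = 'scg'; at [14:21] match '#thl5t#', group 1 = 'thl5t'.
`findall` collects group 1 from each match (4 total).

['xow', 'sy', 'scg', 'thl5t']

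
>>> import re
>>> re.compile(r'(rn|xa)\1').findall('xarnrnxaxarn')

['rn', 'xa']

`\1` has to match the exact text group 1 already captured.
Scanning left to right: at [2:6] match 'rnrn', group 1 = 'rn'; at [6:10] match 'xaxa', group 1 = 'xa'.
One capturing group, so `findall` returns just the captured substring from each match — 2 in all.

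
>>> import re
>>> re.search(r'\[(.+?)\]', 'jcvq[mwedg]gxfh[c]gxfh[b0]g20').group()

The `?` after the quantifier makes it lazy — it takes as little as possible before letting the rest of the pattern try.
Unlike `match`, `search` isn't anchored — it looks for the pattern anywhere in the string.
The match spans [4:11] → '[mwedg]'.
Captured: group 1 = 'mwedg'.

'[mwedg]'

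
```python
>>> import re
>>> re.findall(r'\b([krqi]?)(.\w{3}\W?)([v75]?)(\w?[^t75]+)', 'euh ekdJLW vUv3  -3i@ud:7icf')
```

[('', ' ekd', '', 'JLW vUv3  -3i@ud:')]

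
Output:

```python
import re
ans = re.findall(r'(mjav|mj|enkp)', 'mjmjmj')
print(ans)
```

['mj', 'mj', 'mj']

One capturing group, so `findall` returns just the captured substring from each match — 3 in all.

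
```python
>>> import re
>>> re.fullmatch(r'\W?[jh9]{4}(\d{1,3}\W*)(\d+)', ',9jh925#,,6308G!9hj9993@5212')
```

This matches optionally a non-word character, then exactly 4 of one of [jh9]; then 1 to 3 of a digit, then zero or more of a non-word character (captured); then one or more of a digit (captured).
`re.fullmatch` is like wrapping the pattern in `^…$` (in single-line mode).
Here there's no way to consume every character, so the call returns None.

None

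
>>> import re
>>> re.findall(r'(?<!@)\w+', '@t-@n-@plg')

The negative lookaround is zero-width — it rules out positions where the adjacent text would match, without consuming anything.
Scanning left to right: at [8:10] → 'lg'.
With no groups in the pattern, `findall` gives back each whole match — 1 here.

['lg']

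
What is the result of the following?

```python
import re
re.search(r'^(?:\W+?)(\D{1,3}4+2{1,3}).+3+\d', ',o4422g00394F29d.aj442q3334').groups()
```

Pattern: anchored at the start of the string; then one or more of a non-word character (lazy) (non-capturing group); then 1 to 3 of a non-digit, then one or more of the literal '4', then 1 to 3 of the literal '2' (captured); then one or more of any character, then one or more of the literal '3', then a digit.
Unlike `match`, `search` isn't anchored — it looks for the pattern anywhere in the string.
The match spans [0:27] → ',o4422g00394F29d.aj442q3334'.
Captured: group 1 = 'o4422'.

('o4422',)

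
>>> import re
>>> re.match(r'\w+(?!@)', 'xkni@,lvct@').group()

A negative assertion filters positions out without eating any characters.
With `match`, the pattern is implicitly anchored at the beginning.
The match spans [0:3] → 'xkn'.

'xkn'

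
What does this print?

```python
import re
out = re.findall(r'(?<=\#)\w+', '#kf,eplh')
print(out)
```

The lookaround is zero-width — it requires the adjacent text to match without consuming it, so the asserted text isn't part of the match.
Matches: at [1:3] → 'kf'.
Since nothing is captured, `findall` lists the 1 matched substring directly.

['kf']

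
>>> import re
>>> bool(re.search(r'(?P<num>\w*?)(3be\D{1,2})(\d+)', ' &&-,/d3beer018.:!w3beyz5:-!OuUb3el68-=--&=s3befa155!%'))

True

The pattern matches zero or more of a word character (lazy) (captured as 'num'); then the literal '3be', then 1 to 2 of a non-digit (captured); then one or more of a digit (captured).
`re.search` scans for the first position where the pattern succeeds.
The match spans [6:15] → 'd3beer018'.
Captured: group 1 = 'd', group 2 = '3beer', group 3 = '018'.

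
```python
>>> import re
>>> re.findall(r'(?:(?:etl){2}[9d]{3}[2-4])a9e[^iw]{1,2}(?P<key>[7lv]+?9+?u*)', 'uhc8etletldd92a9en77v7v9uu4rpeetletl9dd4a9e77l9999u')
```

One capturing group, so `findall` returns just the captured substring from each match — 2 in all.

['7v7v9uu', 'l9']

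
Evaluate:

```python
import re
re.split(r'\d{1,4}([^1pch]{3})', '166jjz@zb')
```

['', 'jjz', '@zb']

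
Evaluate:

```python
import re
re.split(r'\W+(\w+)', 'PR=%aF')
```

['PR', 'aF', '']

The pattern matches one or more of a non-word character; then one or more of a word character (captured).
Matches to split on: at [2:6] → '=%aF'.
The group in the pattern means `split` returns the separators' captures alongside the pieces.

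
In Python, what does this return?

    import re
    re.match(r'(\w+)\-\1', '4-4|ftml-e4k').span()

(0, 3)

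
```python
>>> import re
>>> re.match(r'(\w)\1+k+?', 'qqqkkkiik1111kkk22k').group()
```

'qqqk'

`match` is anchored at position 0; if the pattern doesn't fit there, it returns None.
The match spans [0:4] → 'qqqk'.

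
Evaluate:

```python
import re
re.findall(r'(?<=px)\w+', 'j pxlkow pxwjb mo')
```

['lkow', 'wjb']

Because the assertion is zero-width, the text it checks is not consumed and won't appear in the result.
Scanning left to right: at [4:8] → 'lkow'; at [11:14] → 'wjb'.
With no groups in the pattern, `findall` gives back each whole match — 2 here.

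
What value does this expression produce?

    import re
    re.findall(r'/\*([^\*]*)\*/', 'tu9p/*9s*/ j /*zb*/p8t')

Scanning left to right: at [4:10] match '/*9s*/', group 1 = '9s'; at [13:19] match '/*zb*/', group 1 = 'zb'.
`findall` collects group 1 from each match (2 total).

['9s', 'zb']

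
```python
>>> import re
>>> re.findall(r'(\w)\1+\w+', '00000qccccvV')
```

['0']

The backreference `\1` re-matches whatever the first group consumed, character for character.
`findall` collects group 1 from the one match (1 total).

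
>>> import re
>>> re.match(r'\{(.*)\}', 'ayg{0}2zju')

None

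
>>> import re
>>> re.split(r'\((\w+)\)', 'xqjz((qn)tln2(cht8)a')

['xqjz(', 'qn', 'tln2', 'cht8', 'a']

With a capturing group present, the delimiter's captured portion is kept in the result list.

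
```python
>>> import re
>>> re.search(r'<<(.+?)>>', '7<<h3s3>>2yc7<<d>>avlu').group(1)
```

'h3s3'

With the lazy modifier that quantifier settles for the fewest repetitions that let the rest of the pattern succeed (the atoms after it are unaffected and can still be greedy).
`re.search` tries every starting position until one works.
The match spans [1:9] → '<<h3s3>>'.
Captured: group 1 = 'h3s3'.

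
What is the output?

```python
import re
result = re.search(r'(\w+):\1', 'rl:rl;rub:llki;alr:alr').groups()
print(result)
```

After group 1 captures some text, `\1` only succeeds where that same text appears again.
`re.search` scans for the first position where the pattern succeeds.
The match spans [0:5] → 'rl:rl'.
Captured: group 1 = 'rl'.

('rl',)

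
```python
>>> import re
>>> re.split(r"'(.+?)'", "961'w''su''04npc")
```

['961', 'w', '', 'su', "'04npc"]

A non-greedy quantifier consumes as few characters as it can — just enough that the remainder of the pattern still matches from where it stops; whatever follows it matches normally.
Matches to split on: at [3:6] → "'w'"; at [6:10] → "'su'".
The group in the pattern means `split` returns the separators' captures alongside the pieces.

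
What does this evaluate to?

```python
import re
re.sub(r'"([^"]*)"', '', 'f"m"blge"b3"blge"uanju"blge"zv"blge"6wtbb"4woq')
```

Matches: at [1:4] → '"m"'; at [8:12] → '"b3"'; at [16:23] → '"uanju"'; at [27:31] → '"zv"'; at [35:42] → '"6wtbb"'.
Every occurrence is swapped for ''.

'fblgeblgeblgeblge4woq'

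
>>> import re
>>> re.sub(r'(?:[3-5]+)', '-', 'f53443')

'f-'

This matches one or more of a character in [3-5] (non-capturing group).
Matches: at [1:6] → '53443'.
`sub` substitutes '-' at each match site.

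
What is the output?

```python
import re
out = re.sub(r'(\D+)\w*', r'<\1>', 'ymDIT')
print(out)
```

The pattern matches one or more of a non-digit (captured); then zero or more of a word character.
Matches: at [0:5] → 'ymDIT'.
`\1` in the replacement pulls in group 1's text for each match.

<ymDIT>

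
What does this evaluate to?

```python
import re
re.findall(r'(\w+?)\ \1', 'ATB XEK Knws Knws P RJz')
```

After group 1 captures some text, `\1` only succeeds where that same text appears again.
Matches: at [6:9] match 'K K', group 1 = 'K'.
With a single group, `findall` returns only what that group captured — 1 item.

['K']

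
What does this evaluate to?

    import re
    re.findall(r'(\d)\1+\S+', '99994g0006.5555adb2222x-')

`\1` is not a pattern — it's the concrete string captured by group 1, re-applied verbatim.
Because there's exactly one group, `findall` drops the full match and keeps group 1 from the one hit.

['9']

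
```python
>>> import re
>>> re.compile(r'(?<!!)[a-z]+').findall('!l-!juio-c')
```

['uio', 'c']

`(?!…)`/`(?<!…)` only lets a position through if the neighbouring text does NOT match; no characters are consumed.
No capturing groups, so `findall` returns the 2 full match strings.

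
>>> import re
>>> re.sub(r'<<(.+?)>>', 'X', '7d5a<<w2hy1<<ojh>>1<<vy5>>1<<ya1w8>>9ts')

'7d5aX1X1X9ts'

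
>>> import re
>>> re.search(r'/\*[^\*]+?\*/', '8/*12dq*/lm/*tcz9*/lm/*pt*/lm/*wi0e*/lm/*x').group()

The match spans [1:9] → '/*12dq*/'.

'/*12dq*/'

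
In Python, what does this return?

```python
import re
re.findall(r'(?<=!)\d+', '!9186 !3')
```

The lookaround is zero-width — it requires the adjacent text to match without consuming it, so the asserted text isn't part of the match.
Matches: at [1:5] → '9186'; at [7:8] → '3'.
With no groups in the pattern, `findall` gives back each whole match — 2 here.

['9186', '3']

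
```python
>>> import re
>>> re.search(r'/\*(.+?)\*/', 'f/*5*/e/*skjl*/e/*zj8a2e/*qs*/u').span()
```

With the lazy modifier that quantifier settles for the fewest repetitions that let the rest of the pattern succeed (the atoms after it are unaffected and can still be greedy).
`re.search` tries every starting position until one works.
The match spans [1:6] → '/*5*/'.
Captured: group 1 = '5'.

(1, 6)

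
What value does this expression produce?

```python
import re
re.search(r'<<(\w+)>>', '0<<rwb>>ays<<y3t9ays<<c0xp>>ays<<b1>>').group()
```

The match spans [1:8] → '<<rwb>>'.

'<<rwb>>'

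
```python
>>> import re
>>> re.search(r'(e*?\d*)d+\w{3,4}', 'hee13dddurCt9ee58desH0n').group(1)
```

'ee13'

Pattern: zero or more of the literal 'e' (lazy), then zero or more of a digit (captured); then one or more of the literal 'd', then 3 to 4 of a word character.
`re.search` scans for the first position where the pattern succeeds.
The match spans [1:12] → 'ee13dddurCt'.
Captured: group 1 = 'ee13'.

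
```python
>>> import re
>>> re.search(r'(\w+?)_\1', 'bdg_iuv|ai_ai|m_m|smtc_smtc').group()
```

'ai_ai'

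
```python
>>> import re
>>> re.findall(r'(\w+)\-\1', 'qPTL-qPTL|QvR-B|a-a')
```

['qPTL', 'a']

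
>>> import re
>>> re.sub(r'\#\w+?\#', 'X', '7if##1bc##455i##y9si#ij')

'7if#XXXij'

Every occurrence is swapped for 'X'.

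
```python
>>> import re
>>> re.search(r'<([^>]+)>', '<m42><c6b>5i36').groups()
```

Unlike `match`, `search` isn't anchored — it looks for the pattern anywhere in the string.
The match spans [0:5] → '<m42>'.
Captured: group 1 = 'm42'.

('m42',)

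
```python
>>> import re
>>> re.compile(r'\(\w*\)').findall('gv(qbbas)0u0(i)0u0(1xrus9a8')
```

['(qbbas)', '(i)']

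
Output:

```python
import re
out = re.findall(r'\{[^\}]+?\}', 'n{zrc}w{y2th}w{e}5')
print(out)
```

`findall` yields the raw match text (3 of them) because the pattern has no groups.

['{zrc}', '{y2th}', '{e}']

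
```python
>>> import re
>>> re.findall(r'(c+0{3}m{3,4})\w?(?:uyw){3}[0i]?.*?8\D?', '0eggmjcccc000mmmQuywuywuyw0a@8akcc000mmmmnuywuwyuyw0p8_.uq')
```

['cccc000mmm']

This matches one or more of a literal 'c', then exactly 3 of a literal '0', then 3 to 4 of a literal 'm' (captured); then optionally a word character, then the literal 'uyw' repeated 3 times; then optionally one of [0i], then zero or more of any character (lazy), then the literal '8'; then optionally a non-digit.
Because there's exactly one group, `findall` drops the full match and keeps group 1 from the one hit.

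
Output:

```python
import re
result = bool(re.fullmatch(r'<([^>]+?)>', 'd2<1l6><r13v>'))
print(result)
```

`re.fullmatch` requires the pattern to consume the entire string.
Here the pattern can't cover the whole string, so the call returns None, and `bool(None)` is False.

False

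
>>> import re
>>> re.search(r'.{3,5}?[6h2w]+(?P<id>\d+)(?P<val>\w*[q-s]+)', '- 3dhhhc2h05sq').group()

'dhhhc2h05sq'

Pattern: 3 to 5 of any character (lazy), then one or more of one of [6h2w]; then one or more of a digit (captured as 'id'); then zero or more of a word character, then one or more of a character in [q-s] (captured as 'val').
The match spans [3:14] → 'dhhhc2h05sq'.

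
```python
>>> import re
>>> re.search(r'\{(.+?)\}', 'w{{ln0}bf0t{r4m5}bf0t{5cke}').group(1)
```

'{ln0'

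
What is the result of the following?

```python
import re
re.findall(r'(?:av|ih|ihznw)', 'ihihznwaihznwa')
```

Branches in `(...|...)` are attempted left-to-right; the first branch that allows the whole pattern to succeed is taken.
Scanning left to right: at [0:2] → 'ih'; at [2:4] → 'ih'; at [8:10] → 'ih'.
With no groups in the pattern, `findall` gives back each whole match — 3 here.

['ih', 'ih', 'ih']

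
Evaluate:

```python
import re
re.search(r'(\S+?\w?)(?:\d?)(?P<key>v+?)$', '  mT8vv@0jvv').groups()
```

The match spans [2:12] → 'mT8vv@0jvv'.
Captured: group 1 = 'mT8vv@0j', group 2 = 'vv'.

('mT8vv@0j', 'vv')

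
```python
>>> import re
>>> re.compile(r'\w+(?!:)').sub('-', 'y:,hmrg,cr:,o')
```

The negative lookahead/lookbehind blocks any match where the forbidden context is present.
Every occurrence is swapped for '-'.

'y:,-,-r:,-'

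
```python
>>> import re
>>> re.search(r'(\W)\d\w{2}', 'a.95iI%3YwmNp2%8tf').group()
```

Pattern: a non-word character (captured); then a digit, then exactly 2 of a word character.
The match spans [1:5] → '.95i'.

'.95i'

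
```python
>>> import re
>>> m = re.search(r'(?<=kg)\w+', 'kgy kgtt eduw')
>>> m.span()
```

The positive lookaround only admits positions where the adjacent text matches; those characters stay outside the span.
`search` walks the string left to right and returns the first match it finds.
The match spans [2:3] → 'y'.

(2, 3)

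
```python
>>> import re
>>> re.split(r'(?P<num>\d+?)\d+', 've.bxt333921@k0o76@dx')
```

['ve.bxt', '3', '@k0o', '7', '@dx']

With the lazy modifier that quantifier settles for the fewest repetitions that let the rest of the pattern succeed (the atoms after it are unaffected and can still be greedy).
The group in the pattern means `split` returns the separators' captures alongside the pieces.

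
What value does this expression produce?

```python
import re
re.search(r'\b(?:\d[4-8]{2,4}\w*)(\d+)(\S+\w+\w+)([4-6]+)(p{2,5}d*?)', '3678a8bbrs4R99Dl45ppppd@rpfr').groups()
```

('9', 'Dl4', '5', 'pppp')

The match spans [0:22] → '3678a8bbrs4R99Dl45pppp'.
Captured: group 1 = '9', group 2 = 'Dl4', group 3 = '5', group 4 = 'pppp'.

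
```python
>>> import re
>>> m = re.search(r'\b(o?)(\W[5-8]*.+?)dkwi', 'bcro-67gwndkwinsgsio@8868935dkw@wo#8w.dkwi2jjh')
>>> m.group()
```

'-67gwndkwi'

Lazy quantifiers expand one character at a time until the remainder of the pattern can match.
The match spans [4:14] → '-67gwndkwi'.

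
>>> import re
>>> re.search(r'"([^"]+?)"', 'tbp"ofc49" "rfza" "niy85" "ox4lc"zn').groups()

('ofc49',)

The match spans [3:10] → '"ofc49"'.
Captured: group 1 = 'ofc49'.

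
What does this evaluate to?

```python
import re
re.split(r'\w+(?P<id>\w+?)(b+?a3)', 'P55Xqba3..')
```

This matches one or more of a word character; then one or more of a word character (lazy) (captured as 'id'); then one or more of a literal 'b' (lazy), then the literal 'a3' (captured).
Matches to split on: at [0:8] → 'P55Xqba3'.
`re.split` interleaves the captured-group text with the surrounding fragments.

['', 'q', 'ba3', '..']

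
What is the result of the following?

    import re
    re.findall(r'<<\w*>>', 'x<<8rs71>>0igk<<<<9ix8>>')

No capturing groups, so `findall` returns the 2 full match strings.

['<<8rs71>>', '<<9ix8>>']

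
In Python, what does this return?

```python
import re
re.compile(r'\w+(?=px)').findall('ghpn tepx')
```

Lookahead/lookbehind check context without consuming it, so the matched span excludes the asserted characters.
Walking the string: at [5:7] → 'te'.
Since nothing is captured, `findall` lists the 1 matched substring directly.

['te']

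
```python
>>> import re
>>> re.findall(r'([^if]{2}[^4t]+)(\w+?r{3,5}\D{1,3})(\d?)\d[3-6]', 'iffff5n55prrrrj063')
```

[('5n55p', 'rrrrj', '0')]

With 3 capturing groups, `findall` returns a 3-tuple per match.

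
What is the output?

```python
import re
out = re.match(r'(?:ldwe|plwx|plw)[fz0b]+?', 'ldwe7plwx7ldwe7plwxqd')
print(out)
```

None

With `match`, the pattern is implicitly anchored at the beginning.
Here the string doesn't start with a match, so the call returns None.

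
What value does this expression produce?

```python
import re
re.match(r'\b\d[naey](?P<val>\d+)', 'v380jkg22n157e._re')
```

None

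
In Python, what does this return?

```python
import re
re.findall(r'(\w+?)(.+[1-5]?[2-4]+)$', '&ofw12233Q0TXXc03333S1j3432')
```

[('o', 'fw12233Q0TXXc03333S1j3432')]

Because the quantifier is non-greedy, it stops expanding at the earliest point where the rest of the pattern can succeed.
With 2 capturing groups, `findall` returns a 2-tuple per match.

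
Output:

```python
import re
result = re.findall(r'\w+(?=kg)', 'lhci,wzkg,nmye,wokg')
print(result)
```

['wz', 'wo']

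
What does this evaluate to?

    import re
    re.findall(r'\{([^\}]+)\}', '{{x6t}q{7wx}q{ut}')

['{x6t', '7wx', 'ut']

Matches: at [0:6] match '{{x6t}', group 1 = '{x6t'; at [7:12] match '{7wx}', group 1 = '7wx'; at [13:17] match '{ut}', group 1 = 'ut'.
Because there's exactly one group, `findall` drops the full match and keeps group 1 from each hit.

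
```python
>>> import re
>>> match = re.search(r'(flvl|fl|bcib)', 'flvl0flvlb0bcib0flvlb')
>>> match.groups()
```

('flvl',)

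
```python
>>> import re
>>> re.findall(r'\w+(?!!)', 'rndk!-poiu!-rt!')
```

['rnd', 'poi', 'r']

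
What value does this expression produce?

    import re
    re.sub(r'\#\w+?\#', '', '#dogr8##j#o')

Matches: at [0:7] → '#dogr8#'; at [7:10] → '#j#'.
`sub` substitutes '' at each match site.

'o'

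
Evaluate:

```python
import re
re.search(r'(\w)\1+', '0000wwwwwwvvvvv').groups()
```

`\1` is not a pattern — it's the concrete string captured by group 1, re-applied verbatim.
`re.search` scans for the first position where the pattern succeeds.
The match spans [0:4] → '0000'.
Captured: group 1 = '0'.

('0',)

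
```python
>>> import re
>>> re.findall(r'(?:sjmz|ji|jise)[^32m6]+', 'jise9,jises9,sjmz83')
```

['jise9,jises9,sj']

No capturing groups, so `findall` returns the 1 full match string.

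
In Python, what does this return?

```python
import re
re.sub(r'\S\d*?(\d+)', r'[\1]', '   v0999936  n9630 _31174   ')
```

'   [0999936]  [9630] [31174]   '

A `+?`/`*?`/`{m,n}?` starts at its minimum and grows only as far as needed for what follows to match.
The replacement refers to a captured group, so each match is rewritten using its own captured text.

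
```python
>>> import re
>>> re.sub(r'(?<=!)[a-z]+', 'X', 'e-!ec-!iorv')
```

'e-!X-!X'

Lookahead/lookbehind check context without consuming it, so the matched span excludes the asserted characters.
Matches: at [3:5] → 'ec'; at [7:11] → 'iorv'.
`sub` substitutes 'X' at each match site.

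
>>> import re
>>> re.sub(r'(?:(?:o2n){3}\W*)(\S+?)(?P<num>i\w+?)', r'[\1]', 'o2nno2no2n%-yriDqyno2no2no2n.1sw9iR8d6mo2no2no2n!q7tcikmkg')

'o2nno2no2n%-yriDqyn[1sw9]8d6m[q7tc]mkg'

The pattern matches the literal 'o2n' repeated 3 times, then zero or more of a non-word character (non-capturing group); then one or more of a non-whitespace character (lazy) (captured); then a literal 'i', then one or more of a word character (lazy) (captured as 'num').
The `?` after the quantifier makes it lazy — it takes as little as possible before letting the rest of the pattern try.
Matches: at [19:35] → 'o2no2no2n.1sw9iR'; at [39:55] → 'o2no2no2n!q7tcik'.
The replacement refers to a captured group, so each match is rewritten using its own captured text.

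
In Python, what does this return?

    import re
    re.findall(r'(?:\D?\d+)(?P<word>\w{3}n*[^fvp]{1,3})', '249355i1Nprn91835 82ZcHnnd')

This matches optionally a non-digit, then one or more of a digit (non-capturing group); then exactly 3 of a word character, then zero or more of a literal 'n', then 1 to 3 of any character except [fvp] (captured as 'word').
Walking the string: at [0:9] match '249355i1N', group 1 = '5i1N'; at [11:20] match 'n91835 82', group 1 = '835 82'.
One capturing group, so `findall` returns just the captured substring from each match — 2 in all.

['5i1N', '835 82']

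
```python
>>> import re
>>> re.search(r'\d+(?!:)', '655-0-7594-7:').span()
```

(0, 3)

The negative lookaround is zero-width — it rules out positions where the adjacent text would match, without consuming anything.
The match spans [0:3] → '655'.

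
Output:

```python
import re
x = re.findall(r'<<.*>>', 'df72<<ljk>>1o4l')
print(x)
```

Scanning left to right: at [4:11] → '<<ljk>>'.
No capturing groups, so `findall` returns the 1 full match string.

['<<ljk>>']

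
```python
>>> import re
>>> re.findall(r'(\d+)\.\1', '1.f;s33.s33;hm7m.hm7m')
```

[]

The backreference `\1` re-matches whatever the first group consumed, character for character.
Because there's exactly one group, `findall` drops the full match and keeps group 1 from each hit.
Nothing in the string satisfies the pattern, so the list is empty.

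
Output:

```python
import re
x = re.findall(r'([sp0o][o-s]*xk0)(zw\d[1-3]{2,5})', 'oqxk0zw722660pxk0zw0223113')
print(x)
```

[('oqxk0', 'zw722'), ('0pxk0', 'zw022311')]

This matches one of [sp0o], then zero or more of a character in [o-s], then the literal 'xk0' (captured); then the literal 'zw', then a digit, then 2 to 5 of a character in [1-3] (captured).
`findall` packs the 2 group values into a tuple for every match.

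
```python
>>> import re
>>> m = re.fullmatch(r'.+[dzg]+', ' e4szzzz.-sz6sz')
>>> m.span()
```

(0, 15)

Pattern: one or more of any character; then one or more of one of [dzg].
`re.fullmatch` requires the pattern to consume the entire string.
The match spans [0:15] → ' e4szzzz.-sz6sz'.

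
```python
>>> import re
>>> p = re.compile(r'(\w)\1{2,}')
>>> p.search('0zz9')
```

None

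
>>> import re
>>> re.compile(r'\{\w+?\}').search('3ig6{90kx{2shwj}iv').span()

The match spans [9:16] → '{2shwj}'.

(9, 16)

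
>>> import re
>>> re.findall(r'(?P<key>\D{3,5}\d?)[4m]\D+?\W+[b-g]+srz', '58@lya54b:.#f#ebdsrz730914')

The pattern matches 3 to 5 of a non-digit, then optionally a digit (captured as 'key'); then one of [4m], then one or more of a non-digit (lazy), then one or more of a non-word character; then one or more of a character in [b-g], then the literal 'srz'.
Walking the string: at [2:20] match '@lya54b:.#f#ebdsrz', group 1 = '@lya5'.
`findall` collects group 1 from the one match (1 total).

['@lya5']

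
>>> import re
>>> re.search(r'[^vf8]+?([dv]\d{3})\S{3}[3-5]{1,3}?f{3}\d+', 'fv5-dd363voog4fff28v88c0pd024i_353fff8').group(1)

'd024'

This matches one or more of any character except [vf8] (lazy); then one of [dv], then exactly 3 of a digit (captured); then exactly 3 of a non-whitespace character, then 1 to 3 of a character in [3-5] (lazy); then exactly 3 of the literal 'f', then one or more of a digit.
`re.search` scans for the first position where the pattern succeeds.
The match spans [22:38] → 'c0pd024i_353fff8'.
Captured: group 1 = 'd024'.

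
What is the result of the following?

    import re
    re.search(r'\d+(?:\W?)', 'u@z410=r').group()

This matches one or more of a digit; then optionally a non-word character (non-capturing group).
`re.search` tries every starting position until one works.
The match spans [3:7] → '410='.

'410='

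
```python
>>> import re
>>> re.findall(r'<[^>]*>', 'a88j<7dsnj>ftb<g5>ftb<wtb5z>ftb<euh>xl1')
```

Since nothing is captured, `findall` lists the 4 matched substrings directly.

['<7dsnj>', '<g5>', '<wtb5z>', '<euh>']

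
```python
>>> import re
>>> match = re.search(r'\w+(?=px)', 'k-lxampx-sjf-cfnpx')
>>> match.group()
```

Lookahead/lookbehind check context without consuming it, so the matched span excludes the asserted characters.
`re.search` tries every starting position until one works.
The match spans [2:6] → 'lxam'.

'lxam'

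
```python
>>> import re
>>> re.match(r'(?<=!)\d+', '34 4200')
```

None

With `match`, the pattern is implicitly anchored at the beginning.
Here position 0 doesn't satisfy it, so the call returns None.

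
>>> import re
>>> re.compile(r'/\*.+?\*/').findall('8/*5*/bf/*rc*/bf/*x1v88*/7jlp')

With the lazy modifier that quantifier settles for the fewest repetitions that let the rest of the pattern succeed (the atoms after it are unaffected and can still be greedy).
No capturing groups, so `findall` returns the 3 full match strings.

['/*5*/', '/*rc*/', '/*x1v88*/']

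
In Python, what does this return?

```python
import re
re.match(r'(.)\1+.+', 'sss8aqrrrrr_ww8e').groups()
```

('s',)

The match spans [0:16] → 'sss8aqrrrrr_ww8e'.
Captured: group 1 = 's'.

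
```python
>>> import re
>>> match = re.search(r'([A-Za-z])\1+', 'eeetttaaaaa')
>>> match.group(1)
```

'e'

After group 1 captures some text, `\1` only succeeds where that same text appears again.
`search` walks the string left to right and returns the first match it finds.
The match spans [0:3] → 'eee'.
Captured: group 1 = 'e'.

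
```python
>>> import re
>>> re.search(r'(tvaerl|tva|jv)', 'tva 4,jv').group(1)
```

`re.search` scans for the first position where the pattern succeeds.
The match spans [0:3] → 'tva'.
Captured: group 1 = 'tva'.

'tva'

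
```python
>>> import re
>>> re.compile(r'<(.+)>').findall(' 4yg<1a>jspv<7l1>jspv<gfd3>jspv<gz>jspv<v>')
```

Matches: at [4:42] match '<1a>jspv<7l1>jspv<gfd3>jspv<gz>jspv<v>', group 1 = '1a>jspv<7l1>jspv<gfd3>jspv<gz>jspv<v'.
With a single group, `findall` returns only what that group captured — 1 item.

['1a>jspv<7l1>jspv<gfd3>jspv<gz>jspv<v']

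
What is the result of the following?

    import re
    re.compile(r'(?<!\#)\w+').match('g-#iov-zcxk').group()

'g'

Because the assertion is negative and zero-width, positions next to the forbidden text are skipped.
`match` is anchored at position 0; if the pattern doesn't fit there, it returns None.
The match spans [0:1] → 'g'.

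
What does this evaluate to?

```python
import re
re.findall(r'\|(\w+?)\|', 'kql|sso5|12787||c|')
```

['sso5', 'c']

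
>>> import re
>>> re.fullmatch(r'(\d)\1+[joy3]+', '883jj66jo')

None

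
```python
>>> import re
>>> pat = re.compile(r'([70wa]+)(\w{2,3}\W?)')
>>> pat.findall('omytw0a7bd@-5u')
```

The pattern matches one or more of one of [70wa] (captured); then 2 to 3 of a word character, then optionally a non-word character (captured).
Matches: at [4:11] match 'w0a7bd@', groups = ('w0a7', 'bd@').
With 2 capturing groups, `findall` returns a 2-tuple per match.

[('w0a7', 'bd@')]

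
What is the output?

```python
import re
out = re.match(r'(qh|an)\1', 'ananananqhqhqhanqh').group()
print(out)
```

anan

With `match`, the pattern is implicitly anchored at the beginning.
The match spans [0:4] → 'anan'.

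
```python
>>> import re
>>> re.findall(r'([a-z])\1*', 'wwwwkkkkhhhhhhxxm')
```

['w', 'k', 'h', 'x', 'm']

`\1` has to match the exact text group 1 already captured.
Matches: at [0:4] match 'wwww', group 1 = 'w'; at [4:8] match 'kkkk', group 1 = 'k'; at [8:14] match 'hhhhhh', group 1 = 'h'; at [14:16] match 'xx', group 1 = 'x'; at [16:17] match 'm', group 1 = 'm'.
Because there's exactly one group, `findall` drops the full match and keeps group 1 from each hit.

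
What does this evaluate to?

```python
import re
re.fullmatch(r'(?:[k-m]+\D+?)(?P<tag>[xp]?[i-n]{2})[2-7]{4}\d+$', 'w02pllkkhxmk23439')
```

This matches one or more of a character in [k-m], then one or more of a non-digit (lazy) (non-capturing group); then optionally one of [xp], then exactly 2 of a character in [i-n] (captured as 'tag'); then exactly 4 of a character in [2-7], then one or more of a digit; then anchored at the end.
`re.fullmatch` is like wrapping the pattern in `^…$` (in single-line mode).
Here there's no way to consume every character, so the call returns None.

None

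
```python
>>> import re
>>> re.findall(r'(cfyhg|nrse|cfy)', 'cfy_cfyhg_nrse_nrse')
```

['cfy', 'cfyhg', 'nrse', 'nrse']

Alternation tries branches left to right and keeps the first one that lets the overall match succeed at that position.
Scanning left to right: at [0:3] match 'cfy', group 1 = 'cfy'; at [4:9] match 'cfyhg', group 1 = 'cfyhg'; at [10:14] match 'nrse', group 1 = 'nrse'; at [15:19] match 'nrse', group 1 = 'nrse'.
With a single group, `findall` returns only what that group captured — 4 items.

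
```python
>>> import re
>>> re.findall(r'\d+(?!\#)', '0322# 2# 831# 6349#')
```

['032', '83', '634']

`(?!…)`/`(?<!…)` only lets a position through if the neighbouring text does NOT match; no characters are consumed.
`findall` yields the raw match text (3 of them) because the pattern has no groups.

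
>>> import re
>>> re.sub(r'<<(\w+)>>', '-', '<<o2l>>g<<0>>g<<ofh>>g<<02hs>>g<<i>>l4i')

'-g-g-g-g-l4i'

Matches: at [0:7] → '<<o2l>>'; at [8:13] → '<<0>>'; at [14:21] → '<<ofh>>'; at [22:30] → '<<02hs>>'; at [31:36] → '<<i>>'.
`sub` substitutes '-' at each match site.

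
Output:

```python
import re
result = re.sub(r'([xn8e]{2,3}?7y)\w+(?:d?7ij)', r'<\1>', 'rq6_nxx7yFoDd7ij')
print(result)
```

Pattern: 2 to 3 of one of [xn8e] (lazy), then the literal '7y' (captured); then one or more of a word character; then optionally a literal 'd', then the literal '7ij' (non-capturing group).
Matches: at [4:16] → 'nxx7yFoDd7ij'.
The replacement refers to a captured group, so each match is rewritten using its own captured text.

rq6_<nxx7y>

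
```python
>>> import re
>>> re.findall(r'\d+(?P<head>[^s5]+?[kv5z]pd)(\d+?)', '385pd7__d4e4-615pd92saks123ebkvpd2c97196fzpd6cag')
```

[('pd7__d4e4-615pd', '9'), ('ebkvpd', '2'), ('fzpd', '6')]

This matches one or more of a digit; then one or more of any character except [s5] (lazy), then one of [kv5z], then the literal 'pd' (captured as 'head'); then one or more of a digit (lazy) (captured).
A `+?`/`*?`/`{m,n}?` starts at its minimum and grows only as far as needed for what follows to match.
Walking the string: at [0:19] match '385pd7__d4e4-615pd9', groups = ('pd7__d4e4-615pd', '9'); at [24:34] match '123ebkvpd2', groups = ('ebkvpd', '2'); at [35:45] match '97196fzpd6', groups = ('fzpd', '6').
2 groups means each result is a tuple of 2 captured strings — 3 here.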